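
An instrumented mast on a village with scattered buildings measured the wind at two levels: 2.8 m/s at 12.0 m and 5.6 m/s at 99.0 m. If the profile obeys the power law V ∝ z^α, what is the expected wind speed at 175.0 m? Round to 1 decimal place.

6.8 m/s

First find α: α = ln(V₂/V₁)/ln(z₂/z₁) = ln(5.6/2.8)/ln(99.0/12.0) = 0.69315/2.11021 = 0.3285
Extrapolate from 99.0 m to 175.0 m: V₃ = 5.6 × (175.0/99.0)^0.3285 = 5.6 × 1.2058 = 6.7523 m/s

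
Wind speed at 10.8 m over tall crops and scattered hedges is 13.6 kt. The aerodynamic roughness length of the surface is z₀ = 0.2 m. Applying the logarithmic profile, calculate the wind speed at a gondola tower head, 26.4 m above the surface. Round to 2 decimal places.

16.65 kt

Log law: V(z) ∝ ln(z/z₀), so V₂/V₁ = ln(z₂/z₀) / ln(z₁/z₀).
ln(26.4/0.2) = 4.8828, ln(10.8/0.2) = 3.9890
V₂ = 13.6 × 4.8828/3.9890 = 13.6 × 1.2241 = 16.6474 kt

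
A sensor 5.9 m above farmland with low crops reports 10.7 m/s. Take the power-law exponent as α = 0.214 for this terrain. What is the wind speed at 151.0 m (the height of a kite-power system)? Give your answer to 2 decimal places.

21.42 m/s

Power-law profile: V₂ = V₁ · (z₂/z₁)^α
V₂ = 10.7 × (151.0/5.9)^0.214 = 10.7 × (25.5932)^0.214
    = 10.7 × 2.0014 = 21.4152 m/s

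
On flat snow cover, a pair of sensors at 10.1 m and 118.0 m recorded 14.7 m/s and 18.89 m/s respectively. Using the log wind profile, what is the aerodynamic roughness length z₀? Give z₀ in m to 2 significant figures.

z₀ ≈ 0.0018 m

Log law: V(z) ∝ ln(z/z₀). With r = V₁/V₂ = 14.7/18.89 = 0.77819,
r · ln(z₂/z₀) = ln(z₁/z₀) ⇒ ln z₀ = (ln z₁ − r·ln z₂)/(1 − r)
ln z₀ = (2.31254 − 0.77819×4.77068) / 0.22181 = -6.3115
z₀ = exp(-6.3115) = 0.001815 m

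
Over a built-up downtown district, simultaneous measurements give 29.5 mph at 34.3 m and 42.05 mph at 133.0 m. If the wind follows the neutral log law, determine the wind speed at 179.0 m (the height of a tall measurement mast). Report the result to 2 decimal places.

Log law: V ∝ ln(z/z₀). From the pair, with r = V₁/V₂ = 0.70155,
ln z₀ = (ln z₁ − r·ln z₂)/(1 − r) = (3.5351 − 0.70155×4.8903)/0.29845 = 0.3496 → z₀ = 1.419 m
V₃ = V₁ · ln(z₃/z₀)/ln(z₁/z₀) = 29.5 × 4.8378/3.1855 = 44.8007 mph

44.80 mph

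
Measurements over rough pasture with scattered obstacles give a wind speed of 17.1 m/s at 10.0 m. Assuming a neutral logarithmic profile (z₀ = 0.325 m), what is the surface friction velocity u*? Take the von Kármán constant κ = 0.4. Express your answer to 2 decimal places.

Log law: V(z) = (u*/κ) · ln(z/z₀) ⇒ u* = κ · V / ln(z/z₀)
u* = 0.4 × 17.1 / ln(10.0/0.325) = 0.4 × 17.1 / 3.4265
   = 6.8400 / 3.4265 = 1.9962 m/s

u* ≈ 2.00 m/s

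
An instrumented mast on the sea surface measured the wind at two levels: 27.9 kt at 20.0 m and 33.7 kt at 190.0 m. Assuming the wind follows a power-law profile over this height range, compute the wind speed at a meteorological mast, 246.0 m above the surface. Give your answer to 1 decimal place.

34.4 kt

First find α: α = ln(V₂/V₁)/ln(z₂/z₁) = ln(33.7/27.9)/ln(190.0/20.0) = 0.18887/2.25129 = 0.0839
Extrapolate from 190.0 m to 246.0 m: V₃ = 33.7 × (246.0/190.0)^0.0839 = 33.7 × 1.0219 = 34.4383 kt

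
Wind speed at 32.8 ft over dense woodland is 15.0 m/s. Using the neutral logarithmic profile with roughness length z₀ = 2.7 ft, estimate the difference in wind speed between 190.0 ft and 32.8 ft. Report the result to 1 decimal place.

10.6 m/s

Log law: V₂ = V₁ · ln(z₂/z₀)/ln(z₁/z₀) = 15.0 × 4.2538/2.4972 = 25.5515 m/s
ΔV = 25.5515 − 15.0 = 10.5515 m/s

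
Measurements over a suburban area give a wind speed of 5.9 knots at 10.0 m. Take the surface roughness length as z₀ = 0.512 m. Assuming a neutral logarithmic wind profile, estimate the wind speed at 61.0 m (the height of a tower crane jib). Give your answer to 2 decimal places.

9.49 knots

Log law: V(z) ∝ ln(z/z₀), so V₂/V₁ = ln(z₂/z₀) / ln(z₁/z₀).
ln(61.0/0.512) = 4.7803, ln(10.0/0.512) = 2.9720
V₂ = 5.9 × 4.7803/2.9720 = 5.9 × 1.6084 = 9.4898 knots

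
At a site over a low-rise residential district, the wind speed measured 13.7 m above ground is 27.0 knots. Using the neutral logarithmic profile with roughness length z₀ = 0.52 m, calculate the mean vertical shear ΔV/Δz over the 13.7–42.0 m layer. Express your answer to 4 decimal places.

0.3267 knots/m

Log law: V₂ = V₁ · ln(z₂/z₀)/ln(z₁/z₀) = 27.0 × 4.3916/3.2713 = 36.2462 knots
ΔV/Δz = (36.2462 − 27.0)/(42.0 − 13.7) = 9.2462/28.3000 = 0.32672 knots/m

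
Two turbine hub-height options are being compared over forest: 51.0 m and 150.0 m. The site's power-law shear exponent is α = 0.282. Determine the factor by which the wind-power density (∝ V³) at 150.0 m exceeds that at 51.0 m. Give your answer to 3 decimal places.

Speed ratio: V_B/V_A = (z_B/z_A)^α = (150.0/51.0)^0.282 = (2.9412)^0.282 = 1.35557
Power-density ratio: P_B/P_A = (V_B/V_A)³ = (1.35557)³ = 2.49097

2.491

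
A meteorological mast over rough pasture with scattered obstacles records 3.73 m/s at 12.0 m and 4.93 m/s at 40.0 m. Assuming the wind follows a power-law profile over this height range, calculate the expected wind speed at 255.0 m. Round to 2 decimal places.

7.57 m/s

First find α: α = ln(V₂/V₁)/ln(z₂/z₁) = ln(4.93/3.73)/ln(40.0/12.0) = 0.27893/1.20397 = 0.2317
Extrapolate from 40.0 m to 255.0 m: V₃ = 4.93 × (255.0/40.0)^0.2317 = 4.93 × 1.5360 = 7.5723 m/s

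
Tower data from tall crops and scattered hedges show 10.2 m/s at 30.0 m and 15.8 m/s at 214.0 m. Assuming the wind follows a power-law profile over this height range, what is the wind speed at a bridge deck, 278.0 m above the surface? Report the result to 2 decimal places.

First find α: α = ln(V₂/V₁)/ln(z₂/z₁) = ln(15.8/10.2)/ln(214.0/30.0) = 0.43762/1.96478 = 0.2227
Extrapolate from 214.0 m to 278.0 m: V₃ = 15.8 × (278.0/214.0)^0.2227 = 15.8 × 1.0600 = 16.7481 m/s

16.75 m/s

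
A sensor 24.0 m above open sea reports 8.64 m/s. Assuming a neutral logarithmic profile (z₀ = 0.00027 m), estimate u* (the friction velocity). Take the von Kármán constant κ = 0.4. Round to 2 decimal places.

Log law: V(z) = (u*/κ) · ln(z/z₀) ⇒ u* = κ · V / ln(z/z₀)
u* = 0.4 × 8.64 / ln(24.0/0.00027) = 0.4 × 8.64 / 11.3951
   = 3.4560 / 11.3951 = 0.3033 m/s

u* ≈ 0.30 m/s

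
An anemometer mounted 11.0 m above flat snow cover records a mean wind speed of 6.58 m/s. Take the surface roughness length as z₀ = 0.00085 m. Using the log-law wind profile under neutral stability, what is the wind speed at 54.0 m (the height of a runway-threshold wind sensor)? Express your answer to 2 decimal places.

Log law: V(z) ∝ ln(z/z₀), so V₂/V₁ = ln(z₂/z₀) / ln(z₁/z₀).
ln(54.0/0.00085) = 11.0593, ln(11.0/0.00085) = 9.4682
V₂ = 6.58 × 11.0593/9.4682 = 6.58 × 1.1680 = 7.6857 m/s

7.69 m/s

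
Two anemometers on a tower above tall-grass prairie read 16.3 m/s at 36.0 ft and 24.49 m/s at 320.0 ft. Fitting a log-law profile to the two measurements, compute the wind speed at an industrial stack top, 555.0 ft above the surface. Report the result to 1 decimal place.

26.6 m/s

Log law: V ∝ ln(z/z₀). From the pair, with r = V₁/V₂ = 0.66558,
ln z₀ = (ln z₁ − r·ln z₂)/(1 − r) = (3.5835 − 0.66558×5.7683)/0.33442 = -0.7647 → z₀ = 0.4655 ft
V₃ = V₁ · ln(z₃/z₀)/ln(z₁/z₀) = 16.3 × 7.0837/4.3483 = 26.5542 m/s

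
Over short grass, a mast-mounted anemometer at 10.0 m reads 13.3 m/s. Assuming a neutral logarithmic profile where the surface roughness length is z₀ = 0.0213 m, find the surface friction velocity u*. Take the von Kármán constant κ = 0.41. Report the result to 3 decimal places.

u* ≈ 0.886 m/s

Log law: V(z) = (u*/κ) · ln(z/z₀) ⇒ u* = κ · V / ln(z/z₀)
u* = 0.41 × 13.3 / ln(10.0/0.0213) = 0.41 × 13.3 / 6.1516
   = 5.4530 / 6.1516 = 0.8864 m/s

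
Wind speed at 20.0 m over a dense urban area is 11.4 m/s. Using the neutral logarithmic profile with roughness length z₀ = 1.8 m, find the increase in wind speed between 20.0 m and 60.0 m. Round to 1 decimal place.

5.2 m/s

Log law: V₂ = V₁ · ln(z₂/z₀)/ln(z₁/z₀) = 11.4 × 3.5066/2.4079 = 16.6012 m/s
ΔV = 16.6012 − 11.4 = 5.2012 m/s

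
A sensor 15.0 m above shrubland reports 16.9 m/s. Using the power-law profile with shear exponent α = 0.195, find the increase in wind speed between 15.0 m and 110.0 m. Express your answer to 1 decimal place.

Power law: V₂ = V₁ · (z₂/z₁)^α = 16.9 × (7.3333)^0.195 = 24.9242 m/s
ΔV = 24.9242 − 16.9 = 8.0242 m/s

8.0 m/s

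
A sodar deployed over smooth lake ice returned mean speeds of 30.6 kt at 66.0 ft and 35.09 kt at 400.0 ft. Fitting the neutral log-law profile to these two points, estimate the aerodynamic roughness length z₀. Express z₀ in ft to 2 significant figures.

z₀ ≈ 0.00031 ft

Log law: V(z) ∝ ln(z/z₀). With r = V₁/V₂ = 30.6/35.09 = 0.87204,
r · ln(z₂/z₀) = ln(z₁/z₀) ⇒ ln z₀ = (ln z₁ − r·ln z₂)/(1 − r)
ln z₀ = (4.18965 − 0.87204×5.99146) / 0.12796 = -8.0899
z₀ = exp(-8.0899) = 0.0003066 ft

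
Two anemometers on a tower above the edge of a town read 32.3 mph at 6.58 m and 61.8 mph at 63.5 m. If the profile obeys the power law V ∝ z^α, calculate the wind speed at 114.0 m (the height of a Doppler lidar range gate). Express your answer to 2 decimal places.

First find α: α = ln(V₂/V₁)/ln(z₂/z₁) = ln(61.8/32.3)/ln(63.5/6.58) = 0.64884/2.26701 = 0.2862
Extrapolate from 63.5 m to 114.0 m: V₃ = 61.8 × (114.0/63.5)^0.2862 = 61.8 × 1.1823 = 73.0673 mph

73.07 mph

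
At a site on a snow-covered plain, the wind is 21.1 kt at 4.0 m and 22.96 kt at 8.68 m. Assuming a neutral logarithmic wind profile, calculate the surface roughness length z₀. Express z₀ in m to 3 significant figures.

z₀ ≈ 0.000610 m

Log law: V(z) ∝ ln(z/z₀). With r = V₁/V₂ = 21.1/22.96 = 0.91899,
r · ln(z₂/z₀) = ln(z₁/z₀) ⇒ ln z₀ = (ln z₁ − r·ln z₂)/(1 − r)
ln z₀ = (1.38629 − 0.91899×2.16102) / 0.08101 = -7.4023
z₀ = exp(-7.4023) = 0.0006099 m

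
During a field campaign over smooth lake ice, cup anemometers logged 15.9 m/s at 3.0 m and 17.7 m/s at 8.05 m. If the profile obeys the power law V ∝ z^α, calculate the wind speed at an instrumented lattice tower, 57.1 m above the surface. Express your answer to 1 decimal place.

First find α: α = ln(V₂/V₁)/ln(z₂/z₁) = ln(17.7/15.9)/ln(8.05/3.0) = 0.10725/0.98706 = 0.1087
Extrapolate from 8.05 m to 57.1 m: V₃ = 17.7 × (57.1/8.05)^0.1087 = 17.7 × 1.2372 = 21.8987 m/s

21.9 m/s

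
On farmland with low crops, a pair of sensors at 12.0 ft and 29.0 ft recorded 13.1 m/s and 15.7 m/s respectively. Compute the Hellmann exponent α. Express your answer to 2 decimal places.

Power law: V₂/V₁ = (z₂/z₁)^α ⇒ α = ln(V₂/V₁) / ln(z₂/z₁)
α = ln(15.7/13.1) / ln(29.0/12.0) = ln(1.1985) / ln(2.4167)
  = 0.18105 / 0.88239 = 0.20518

α ≈ 0.21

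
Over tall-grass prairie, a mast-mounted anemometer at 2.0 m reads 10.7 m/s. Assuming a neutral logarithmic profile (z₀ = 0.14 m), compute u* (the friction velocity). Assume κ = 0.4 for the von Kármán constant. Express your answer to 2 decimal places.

u* ≈ 1.61 m/s

Log law: V(z) = (u*/κ) · ln(z/z₀) ⇒ u* = κ · V / ln(z/z₀)
u* = 0.4 × 10.7 / ln(2.0/0.14) = 0.4 × 10.7 / 2.6593
   = 4.2800 / 2.6593 = 1.6095 m/s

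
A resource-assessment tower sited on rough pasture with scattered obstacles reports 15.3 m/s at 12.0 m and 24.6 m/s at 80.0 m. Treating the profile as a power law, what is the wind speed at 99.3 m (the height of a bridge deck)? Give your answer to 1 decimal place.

First find α: α = ln(V₂/V₁)/ln(z₂/z₁) = ln(24.6/15.3)/ln(80.0/12.0) = 0.47489/1.89712 = 0.2503
Extrapolate from 80.0 m to 99.3 m: V₃ = 24.6 × (99.3/80.0)^0.2503 = 24.6 × 1.0556 = 25.9675 m/s

26.0 m/s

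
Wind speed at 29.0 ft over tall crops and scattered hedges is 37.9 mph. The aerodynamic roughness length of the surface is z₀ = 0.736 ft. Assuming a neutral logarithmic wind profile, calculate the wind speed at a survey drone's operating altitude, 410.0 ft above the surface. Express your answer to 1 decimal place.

Log law: V(z) ∝ ln(z/z₀), so V₂/V₁ = ln(z₂/z₀) / ln(z₁/z₀).
ln(410.0/0.736) = 6.3227, ln(29.0/0.736) = 3.6738
V₂ = 37.9 × 6.3227/3.6738 = 37.9 × 1.7210 = 65.2263 mph

65.2 mph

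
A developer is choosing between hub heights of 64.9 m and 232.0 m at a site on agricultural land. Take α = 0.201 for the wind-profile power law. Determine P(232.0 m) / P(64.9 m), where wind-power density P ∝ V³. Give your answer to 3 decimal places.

Speed ratio: V_B/V_A = (z_B/z_A)^α = (232.0/64.9)^0.201 = (3.5747)^0.201 = 1.29182
Power-density ratio: P_B/P_A = (V_B/V_A)³ = (1.29182)³ = 2.15579

2.156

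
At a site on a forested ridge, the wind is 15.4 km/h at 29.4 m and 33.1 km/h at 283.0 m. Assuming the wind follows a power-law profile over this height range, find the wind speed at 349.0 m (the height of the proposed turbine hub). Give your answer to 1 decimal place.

35.5 km/h

First find α: α = ln(V₂/V₁)/ln(z₂/z₁) = ln(33.1/15.4)/ln(283.0/29.4) = 0.76517/2.26445 = 0.3379
Extrapolate from 283.0 m to 349.0 m: V₃ = 33.1 × (349.0/283.0)^0.3379 = 33.1 × 1.0734 = 35.5296 km/h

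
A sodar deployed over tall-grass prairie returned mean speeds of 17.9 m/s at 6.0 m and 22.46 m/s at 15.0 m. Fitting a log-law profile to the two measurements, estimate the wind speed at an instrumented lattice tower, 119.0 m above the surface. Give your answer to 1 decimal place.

Log law: V ∝ ln(z/z₀). From the pair, with r = V₁/V₂ = 0.79697,
ln z₀ = (ln z₁ − r·ln z₂)/(1 − r) = (1.7918 − 0.79697×2.7081)/0.20303 = -1.8051 → z₀ = 0.1645 m
V₃ = V₁ · ln(z₃/z₀)/ln(z₁/z₀) = 17.9 × 6.5842/3.5968 = 32.7669 m/s

32.8 m/s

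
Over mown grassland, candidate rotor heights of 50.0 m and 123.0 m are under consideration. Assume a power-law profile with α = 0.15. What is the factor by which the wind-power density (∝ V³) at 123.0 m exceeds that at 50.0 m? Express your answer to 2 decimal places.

1.50

Speed ratio: V_B/V_A = (z_B/z_A)^α = (123.0/50.0)^0.15 = (2.4600)^0.15 = 1.14456
Power-density ratio: P_B/P_A = (V_B/V_A)³ = (1.14456)³ = 1.49941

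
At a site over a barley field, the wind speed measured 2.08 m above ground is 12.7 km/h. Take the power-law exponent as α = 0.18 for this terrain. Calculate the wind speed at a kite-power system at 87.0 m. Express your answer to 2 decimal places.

24.87 km/h

Power-law profile: V₂ = V₁ · (z₂/z₁)^α
V₂ = 12.7 × (87.0/2.08)^0.18 = 12.7 × (41.8269)^0.18
    = 12.7 × 1.9582 = 24.8694 km/h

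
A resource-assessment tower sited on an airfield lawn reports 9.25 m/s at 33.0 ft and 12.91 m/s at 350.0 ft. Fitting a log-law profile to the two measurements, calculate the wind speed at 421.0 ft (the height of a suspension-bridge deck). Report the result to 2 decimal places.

13.20 m/s

Log law: V ∝ ln(z/z₀). From the pair, with r = V₁/V₂ = 0.71650,
ln z₀ = (ln z₁ − r·ln z₂)/(1 − r) = (3.4965 − 0.71650×5.8579)/0.28350 = -2.4716 → z₀ = 0.08445 ft
V₃ = V₁ · ln(z₃/z₀)/ln(z₁/z₀) = 9.25 × 8.5142/5.9681 = 13.1963 m/s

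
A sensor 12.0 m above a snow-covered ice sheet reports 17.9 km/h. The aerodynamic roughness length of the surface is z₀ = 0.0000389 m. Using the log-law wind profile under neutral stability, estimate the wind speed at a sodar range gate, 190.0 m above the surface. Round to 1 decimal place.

Log law: V(z) ∝ ln(z/z₀), so V₂/V₁ = ln(z₂/z₀) / ln(z₁/z₀).
ln(190.0/0.0000389) = 15.4015, ln(12.0/0.0000389) = 12.6394
V₂ = 17.9 × 15.4015/12.6394 = 17.9 × 1.2185 = 21.8117 km/h

21.8 km/h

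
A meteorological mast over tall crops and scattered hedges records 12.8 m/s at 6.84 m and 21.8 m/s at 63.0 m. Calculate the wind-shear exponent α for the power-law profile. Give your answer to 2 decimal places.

α ≈ 0.24

Power law: V₂/V₁ = (z₂/z₁)^α ⇒ α = ln(V₂/V₁) / ln(z₂/z₁)
α = ln(21.8/12.8) / ln(63.0/6.84) = ln(1.7031) / ln(9.2105)
  = 0.53246 / 2.22035 = 0.23981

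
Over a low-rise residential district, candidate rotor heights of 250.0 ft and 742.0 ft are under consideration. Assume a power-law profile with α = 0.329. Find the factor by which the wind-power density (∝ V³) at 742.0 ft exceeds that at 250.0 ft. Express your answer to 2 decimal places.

Speed ratio: V_B/V_A = (z_B/z_A)^α = (742.0/250.0)^0.329 = (2.9680)^0.329 = 1.43034
Power-density ratio: P_B/P_A = (V_B/V_A)³ = (1.43034)³ = 2.92632

2.93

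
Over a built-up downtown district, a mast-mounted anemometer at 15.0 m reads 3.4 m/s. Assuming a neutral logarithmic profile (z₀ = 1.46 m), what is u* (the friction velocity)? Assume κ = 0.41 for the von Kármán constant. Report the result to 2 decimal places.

u* ≈ 0.60 m/s

Log law: V(z) = (u*/κ) · ln(z/z₀) ⇒ u* = κ · V / ln(z/z₀)
u* = 0.41 × 3.4 / ln(15.0/1.46) = 0.41 × 3.4 / 2.3296
   = 1.3940 / 2.3296 = 0.5984 m/s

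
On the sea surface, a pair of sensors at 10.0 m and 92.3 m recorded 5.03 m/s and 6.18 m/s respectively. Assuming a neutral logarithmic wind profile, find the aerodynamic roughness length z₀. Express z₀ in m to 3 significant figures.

z₀ ≈ 0.000600 m

Log law: V(z) ∝ ln(z/z₀). With r = V₁/V₂ = 5.03/6.18 = 0.81392,
r · ln(z₂/z₀) = ln(z₁/z₀) ⇒ ln z₀ = (ln z₁ − r·ln z₂)/(1 − r)
ln z₀ = (2.30259 − 0.81392×4.52504) / 0.18608 = -7.4183
z₀ = exp(-7.4183) = 0.0006002 m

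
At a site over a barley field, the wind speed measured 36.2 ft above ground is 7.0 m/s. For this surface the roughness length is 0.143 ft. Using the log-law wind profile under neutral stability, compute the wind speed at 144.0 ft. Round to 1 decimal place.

Log law: V(z) ∝ ln(z/z₀), so V₂/V₁ = ln(z₂/z₀) / ln(z₁/z₀).
ln(144.0/0.143) = 6.9147, ln(36.2/0.143) = 5.5340
V₂ = 7.0 × 6.9147/5.5340 = 7.0 × 1.2495 = 8.7465 m/s

8.7 m/s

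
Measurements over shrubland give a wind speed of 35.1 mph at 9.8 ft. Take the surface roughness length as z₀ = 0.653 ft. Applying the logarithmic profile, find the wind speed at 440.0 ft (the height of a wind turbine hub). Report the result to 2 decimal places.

84.40 mph

Log law: V(z) ∝ ln(z/z₀), so V₂/V₁ = ln(z₂/z₀) / ln(z₁/z₀).
ln(440.0/0.653) = 6.5130, ln(9.8/0.653) = 2.7086
V₂ = 35.1 × 6.5130/2.7086 = 35.1 × 2.4046 = 84.4008 mph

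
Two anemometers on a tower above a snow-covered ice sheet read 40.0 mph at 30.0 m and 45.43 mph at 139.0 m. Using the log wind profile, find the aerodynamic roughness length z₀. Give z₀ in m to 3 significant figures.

z₀ ≈ 0.000373 m

Log law: V(z) ∝ ln(z/z₀). With r = V₁/V₂ = 40.0/45.43 = 0.88048,
r · ln(z₂/z₀) = ln(z₁/z₀) ⇒ ln z₀ = (ln z₁ − r·ln z₂)/(1 − r)
ln z₀ = (3.40120 − 0.88048×4.93447) / 0.11952 = -7.8937
z₀ = exp(-7.8937) = 0.0003731 m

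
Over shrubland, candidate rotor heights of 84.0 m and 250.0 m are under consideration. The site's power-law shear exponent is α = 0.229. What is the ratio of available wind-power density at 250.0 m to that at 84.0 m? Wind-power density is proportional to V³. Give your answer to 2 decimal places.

2.12

Speed ratio: V_B/V_A = (z_B/z_A)^α = (250.0/84.0)^0.229 = (2.9762)^0.229 = 1.28371
Power-density ratio: P_B/P_A = (V_B/V_A)³ = (1.28371)³ = 2.11546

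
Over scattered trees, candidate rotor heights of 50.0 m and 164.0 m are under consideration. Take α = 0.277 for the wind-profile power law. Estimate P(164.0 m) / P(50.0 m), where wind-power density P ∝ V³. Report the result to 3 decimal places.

Speed ratio: V_B/V_A = (z_B/z_A)^α = (164.0/50.0)^0.277 = (3.2800)^0.277 = 1.38962
Power-density ratio: P_B/P_A = (V_B/V_A)³ = (1.38962)³ = 2.68344

2.683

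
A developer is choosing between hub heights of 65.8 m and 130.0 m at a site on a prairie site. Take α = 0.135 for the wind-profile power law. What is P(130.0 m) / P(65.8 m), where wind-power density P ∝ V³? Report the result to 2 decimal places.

Speed ratio: V_B/V_A = (z_B/z_A)^α = (130.0/65.8)^0.135 = (1.9757)^0.135 = 1.09628
Power-density ratio: P_B/P_A = (V_B/V_A)³ = (1.09628)³ = 1.31755

1.32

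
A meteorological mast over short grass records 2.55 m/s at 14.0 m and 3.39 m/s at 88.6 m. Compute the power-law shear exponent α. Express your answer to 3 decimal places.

α ≈ 0.154

Power law: V₂/V₁ = (z₂/z₁)^α ⇒ α = ln(V₂/V₁) / ln(z₂/z₁)
α = ln(3.39/2.55) / ln(88.6/14.0) = ln(1.3294) / ln(6.3286)
  = 0.28474 / 1.84507 = 0.15432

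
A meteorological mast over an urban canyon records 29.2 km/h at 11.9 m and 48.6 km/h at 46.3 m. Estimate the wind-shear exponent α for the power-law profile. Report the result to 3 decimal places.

α ≈ 0.375

Power law: V₂/V₁ = (z₂/z₁)^α ⇒ α = ln(V₂/V₁) / ln(z₂/z₁)
α = ln(48.6/29.2) / ln(46.3/11.9) = ln(1.6644) / ln(3.8908)
  = 0.50945 / 1.35860 = 0.37498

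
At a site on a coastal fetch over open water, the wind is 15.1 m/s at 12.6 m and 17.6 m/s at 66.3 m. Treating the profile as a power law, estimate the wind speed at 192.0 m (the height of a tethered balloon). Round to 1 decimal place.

19.4 m/s

First find α: α = ln(V₂/V₁)/ln(z₂/z₁) = ln(17.6/15.1)/ln(66.3/12.6) = 0.15320/1.66049 = 0.0923
Extrapolate from 66.3 m to 192.0 m: V₃ = 17.6 × (192.0/66.3)^0.0923 = 17.6 × 1.1031 = 19.4142 m/s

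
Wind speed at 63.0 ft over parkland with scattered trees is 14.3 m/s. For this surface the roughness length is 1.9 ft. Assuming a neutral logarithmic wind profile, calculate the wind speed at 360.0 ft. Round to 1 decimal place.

Log law: V(z) ∝ ln(z/z₀), so V₂/V₁ = ln(z₂/z₀) / ln(z₁/z₀).
ln(360.0/1.9) = 5.2443, ln(63.0/1.9) = 3.5013
V₂ = 14.3 × 5.2443/3.5013 = 14.3 × 1.4978 = 21.4187 m/s

21.4 m/s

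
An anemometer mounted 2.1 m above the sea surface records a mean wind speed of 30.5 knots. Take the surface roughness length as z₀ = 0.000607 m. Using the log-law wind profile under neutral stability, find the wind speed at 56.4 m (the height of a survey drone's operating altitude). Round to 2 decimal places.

Log law: V(z) ∝ ln(z/z₀), so V₂/V₁ = ln(z₂/z₀) / ln(z₁/z₀).
ln(56.4/0.000607) = 11.4395, ln(2.1/0.000607) = 8.1489
V₂ = 30.5 × 11.4395/8.1489 = 30.5 × 1.4038 = 42.8159 knots

42.82 knots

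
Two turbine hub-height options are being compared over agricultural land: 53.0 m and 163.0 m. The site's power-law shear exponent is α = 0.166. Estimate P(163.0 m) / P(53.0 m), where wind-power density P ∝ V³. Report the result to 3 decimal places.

1.750

Speed ratio: V_B/V_A = (z_B/z_A)^α = (163.0/53.0)^0.166 = (3.0755)^0.166 = 1.20502
Power-density ratio: P_B/P_A = (V_B/V_A)³ = (1.20502)³ = 1.74977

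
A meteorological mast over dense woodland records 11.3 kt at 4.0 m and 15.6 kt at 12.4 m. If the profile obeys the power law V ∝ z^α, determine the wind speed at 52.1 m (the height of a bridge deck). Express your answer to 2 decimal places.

23.49 kt

First find α: α = ln(V₂/V₁)/ln(z₂/z₁) = ln(15.6/11.3)/ln(12.4/4.0) = 0.32247/1.13140 = 0.2850
Extrapolate from 12.4 m to 52.1 m: V₃ = 15.6 × (52.1/12.4)^0.2850 = 15.6 × 1.5055 = 23.4860 kt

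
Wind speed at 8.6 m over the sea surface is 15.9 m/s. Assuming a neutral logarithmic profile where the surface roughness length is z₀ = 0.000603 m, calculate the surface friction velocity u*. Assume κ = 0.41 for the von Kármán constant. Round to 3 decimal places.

Log law: V(z) = (u*/κ) · ln(z/z₀) ⇒ u* = κ · V / ln(z/z₀)
u* = 0.41 × 15.9 / ln(8.6/0.000603) = 0.41 × 15.9 / 9.5654
   = 6.5190 / 9.5654 = 0.6815 m/s

u* ≈ 0.682 m/s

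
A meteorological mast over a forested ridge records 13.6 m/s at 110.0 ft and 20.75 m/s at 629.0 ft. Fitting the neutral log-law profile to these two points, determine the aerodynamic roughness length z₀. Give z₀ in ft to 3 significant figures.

z₀ ≈ 3.99 ft

Log law: V(z) ∝ ln(z/z₀). With r = V₁/V₂ = 13.6/20.75 = 0.65542,
r · ln(z₂/z₀) = ln(z₁/z₀) ⇒ ln z₀ = (ln z₁ − r·ln z₂)/(1 − r)
ln z₀ = (4.70048 − 0.65542×6.44413) / 0.34458 = 1.3839
z₀ = exp(1.3839) = 3.990 ft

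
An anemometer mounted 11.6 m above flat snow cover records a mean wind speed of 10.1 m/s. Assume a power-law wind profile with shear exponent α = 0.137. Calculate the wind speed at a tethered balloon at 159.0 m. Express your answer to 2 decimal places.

Power-law profile: V₂ = V₁ · (z₂/z₁)^α
V₂ = 10.1 × (159.0/11.6)^0.137 = 10.1 × (13.7069)^0.137
    = 10.1 × 1.4314 = 14.4571 m/s

14.46 m/s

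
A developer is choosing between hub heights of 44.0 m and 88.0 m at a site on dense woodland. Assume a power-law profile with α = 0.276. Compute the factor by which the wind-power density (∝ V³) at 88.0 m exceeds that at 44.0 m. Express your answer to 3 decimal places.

1.775

Speed ratio: V_B/V_A = (z_B/z_A)^α = (88.0/44.0)^0.276 = (2.0000)^0.276 = 1.21083
Power-density ratio: P_B/P_A = (V_B/V_A)³ = (1.21083)³ = 1.77522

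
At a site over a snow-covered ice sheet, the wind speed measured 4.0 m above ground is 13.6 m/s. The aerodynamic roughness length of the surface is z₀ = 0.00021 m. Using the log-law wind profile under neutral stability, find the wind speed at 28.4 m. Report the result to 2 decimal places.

Log law: V(z) ∝ ln(z/z₀), so V₂/V₁ = ln(z₂/z₀) / ln(z₁/z₀).
ln(28.4/0.00021) = 11.8148, ln(4.0/0.00021) = 9.8547
V₂ = 13.6 × 11.8148/9.8547 = 13.6 × 1.1989 = 16.3050 m/s

16.31 m/s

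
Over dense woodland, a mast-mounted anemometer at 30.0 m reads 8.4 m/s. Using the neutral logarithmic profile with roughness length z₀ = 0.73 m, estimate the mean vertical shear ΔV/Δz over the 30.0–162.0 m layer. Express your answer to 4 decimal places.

Log law: V₂ = V₁ · ln(z₂/z₀)/ln(z₁/z₀) = 8.4 × 5.4023/3.7159 = 12.2122 m/s
ΔV/Δz = (12.2122 − 8.4)/(162.0 − 30.0) = 3.8122/132.0000 = 0.02888 m/s/m

0.0289 m/s/m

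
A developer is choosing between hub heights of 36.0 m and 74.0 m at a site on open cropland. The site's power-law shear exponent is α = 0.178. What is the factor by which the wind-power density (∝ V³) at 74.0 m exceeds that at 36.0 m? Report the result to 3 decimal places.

1.469

Speed ratio: V_B/V_A = (z_B/z_A)^α = (74.0/36.0)^0.178 = (2.0556)^0.178 = 1.13685
Power-density ratio: P_B/P_A = (V_B/V_A)³ = (1.13685)³ = 1.46928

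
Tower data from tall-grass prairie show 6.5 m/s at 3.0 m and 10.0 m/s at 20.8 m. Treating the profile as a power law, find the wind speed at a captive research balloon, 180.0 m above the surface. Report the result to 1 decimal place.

First find α: α = ln(V₂/V₁)/ln(z₂/z₁) = ln(10.0/6.5)/ln(20.8/3.0) = 0.43078/1.93634 = 0.2225
Extrapolate from 20.8 m to 180.0 m: V₃ = 10.0 × (180.0/20.8)^0.2225 = 10.0 × 1.6162 = 16.1623 m/s

16.2 m/s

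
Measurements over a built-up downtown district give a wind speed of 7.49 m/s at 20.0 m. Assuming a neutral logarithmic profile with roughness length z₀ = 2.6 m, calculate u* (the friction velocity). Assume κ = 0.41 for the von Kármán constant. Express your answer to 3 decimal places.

u* ≈ 1.505 m/s

Log law: V(z) = (u*/κ) · ln(z/z₀) ⇒ u* = κ · V / ln(z/z₀)
u* = 0.41 × 7.49 / ln(20.0/2.6) = 0.41 × 7.49 / 2.0402
   = 3.0709 / 2.0402 = 1.5052 m/s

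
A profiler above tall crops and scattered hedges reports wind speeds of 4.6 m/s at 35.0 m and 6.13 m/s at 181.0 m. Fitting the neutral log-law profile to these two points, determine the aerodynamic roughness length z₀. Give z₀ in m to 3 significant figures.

Log law: V(z) ∝ ln(z/z₀). With r = V₁/V₂ = 4.6/6.13 = 0.75041,
r · ln(z₂/z₀) = ln(z₁/z₀) ⇒ ln z₀ = (ln z₁ − r·ln z₂)/(1 − r)
ln z₀ = (3.55535 − 0.75041×5.19850) / 0.24959 = -1.3848
z₀ = exp(-1.3848) = 0.2504 m

z₀ ≈ 0.250 m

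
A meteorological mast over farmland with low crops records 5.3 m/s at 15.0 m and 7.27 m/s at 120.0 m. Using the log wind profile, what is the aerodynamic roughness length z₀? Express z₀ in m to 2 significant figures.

Log law: V(z) ∝ ln(z/z₀). With r = V₁/V₂ = 5.3/7.27 = 0.72902,
r · ln(z₂/z₀) = ln(z₁/z₀) ⇒ ln z₀ = (ln z₁ − r·ln z₂)/(1 − r)
ln z₀ = (2.70805 − 0.72902×4.78749) / 0.27098 = -2.8864
z₀ = exp(-2.8864) = 0.05578 m

z₀ ≈ 0.056 m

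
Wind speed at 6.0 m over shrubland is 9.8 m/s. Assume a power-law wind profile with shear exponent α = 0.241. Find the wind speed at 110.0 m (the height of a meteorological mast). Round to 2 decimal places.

Power-law profile: V₂ = V₁ · (z₂/z₁)^α
V₂ = 9.8 × (110.0/6.0)^0.241 = 9.8 × (18.3333)^0.241
    = 9.8 × 2.0158 = 19.7546 m/s

19.75 m/s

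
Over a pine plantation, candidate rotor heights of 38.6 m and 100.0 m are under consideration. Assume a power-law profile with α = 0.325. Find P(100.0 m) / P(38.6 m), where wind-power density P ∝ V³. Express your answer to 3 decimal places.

Speed ratio: V_B/V_A = (z_B/z_A)^α = (100.0/38.6)^0.325 = (2.5907)^0.325 = 1.36257
Power-density ratio: P_B/P_A = (V_B/V_A)³ = (1.36257)³ = 2.52975

2.530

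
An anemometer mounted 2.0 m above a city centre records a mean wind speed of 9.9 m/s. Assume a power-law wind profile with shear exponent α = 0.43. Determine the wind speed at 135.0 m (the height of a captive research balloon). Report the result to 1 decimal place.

Power-law profile: V₂ = V₁ · (z₂/z₁)^α
V₂ = 9.9 × (135.0/2.0)^0.43 = 9.9 × (67.5000)^0.43
    = 9.9 × 6.1179 = 60.5670 m/s

60.6 m/s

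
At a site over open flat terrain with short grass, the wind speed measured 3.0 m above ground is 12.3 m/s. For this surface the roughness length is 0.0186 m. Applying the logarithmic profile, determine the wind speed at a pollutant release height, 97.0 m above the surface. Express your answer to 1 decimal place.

Log law: V(z) ∝ ln(z/z₀), so V₂/V₁ = ln(z₂/z₀) / ln(z₁/z₀).
ln(97.0/0.0186) = 8.5593, ln(3.0/0.0186) = 5.0832
V₂ = 12.3 × 8.5593/5.0832 = 12.3 × 1.6838 = 20.7112 m/s

20.7 m/s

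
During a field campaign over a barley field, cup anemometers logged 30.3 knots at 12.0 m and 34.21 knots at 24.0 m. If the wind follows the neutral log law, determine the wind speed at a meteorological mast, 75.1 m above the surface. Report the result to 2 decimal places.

40.64 knots

Log law: V ∝ ln(z/z₀). From the pair, with r = V₁/V₂ = 0.88571,
ln z₀ = (ln z₁ − r·ln z₂)/(1 − r) = (2.4849 − 0.88571×3.1781)/0.11429 = -2.8865 → z₀ = 0.05577 m
V₃ = V₁ · ln(z₃/z₀)/ln(z₁/z₀) = 30.3 × 7.2054/5.3714 = 40.6450 knots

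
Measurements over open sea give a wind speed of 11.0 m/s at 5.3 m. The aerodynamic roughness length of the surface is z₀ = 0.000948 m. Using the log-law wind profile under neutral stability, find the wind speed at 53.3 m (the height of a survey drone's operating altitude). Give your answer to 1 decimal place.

Log law: V(z) ∝ ln(z/z₀), so V₂/V₁ = ln(z₂/z₀) / ln(z₁/z₀).
ln(53.3/0.000948) = 10.9371, ln(5.3/0.000948) = 8.6289
V₂ = 11.0 × 10.9371/8.6289 = 11.0 × 1.2675 = 13.9425 m/s

13.9 m/s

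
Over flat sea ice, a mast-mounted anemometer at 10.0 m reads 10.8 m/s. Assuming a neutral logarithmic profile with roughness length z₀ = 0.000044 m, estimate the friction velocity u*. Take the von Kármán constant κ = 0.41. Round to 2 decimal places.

u* ≈ 0.36 m/s

Log law: V(z) = (u*/κ) · ln(z/z₀) ⇒ u* = κ · V / ln(z/z₀)
u* = 0.41 × 10.8 / ln(10.0/0.000044) = 0.41 × 10.8 / 12.3339
   = 4.4280 / 12.3339 = 0.3590 m/s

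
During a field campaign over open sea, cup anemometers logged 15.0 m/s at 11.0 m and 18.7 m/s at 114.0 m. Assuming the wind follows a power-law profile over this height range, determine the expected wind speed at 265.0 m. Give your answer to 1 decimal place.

First find α: α = ln(V₂/V₁)/ln(z₂/z₁) = ln(18.7/15.0)/ln(114.0/11.0) = 0.22047/2.33830 = 0.0943
Extrapolate from 114.0 m to 265.0 m: V₃ = 18.7 × (265.0/114.0)^0.0943 = 18.7 × 1.0828 = 20.2480 m/s

20.2 m/s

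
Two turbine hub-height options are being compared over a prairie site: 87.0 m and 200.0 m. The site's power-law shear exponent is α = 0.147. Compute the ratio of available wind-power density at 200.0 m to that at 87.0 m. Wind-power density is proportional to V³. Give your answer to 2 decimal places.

Speed ratio: V_B/V_A = (z_B/z_A)^α = (200.0/87.0)^0.147 = (2.2989)^0.147 = 1.13017
Power-density ratio: P_B/P_A = (V_B/V_A)³ = (1.13017)³ = 1.44353

1.44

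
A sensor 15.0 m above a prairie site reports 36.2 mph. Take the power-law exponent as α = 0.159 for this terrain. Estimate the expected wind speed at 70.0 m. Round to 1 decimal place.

Power-law profile: V₂ = V₁ · (z₂/z₁)^α
V₂ = 36.2 × (70.0/15.0)^0.159 = 36.2 × (4.6667)^0.159
    = 36.2 × 1.2775 = 46.2467 mph

46.2 mph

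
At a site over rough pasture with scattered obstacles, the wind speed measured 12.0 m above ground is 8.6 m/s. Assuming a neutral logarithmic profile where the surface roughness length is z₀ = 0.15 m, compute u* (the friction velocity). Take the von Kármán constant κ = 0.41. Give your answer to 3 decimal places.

u* ≈ 0.805 m/s

Log law: V(z) = (u*/κ) · ln(z/z₀) ⇒ u* = κ · V / ln(z/z₀)
u* = 0.41 × 8.6 / ln(12.0/0.15) = 0.41 × 8.6 / 4.3820
   = 3.5260 / 4.3820 = 0.8047 m/s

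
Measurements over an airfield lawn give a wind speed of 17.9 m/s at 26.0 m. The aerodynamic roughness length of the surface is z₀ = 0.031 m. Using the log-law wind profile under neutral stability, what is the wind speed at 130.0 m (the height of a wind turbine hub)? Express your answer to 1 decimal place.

22.2 m/s

Log law: V(z) ∝ ln(z/z₀), so V₂/V₁ = ln(z₂/z₀) / ln(z₁/z₀).
ln(130.0/0.031) = 8.3413, ln(26.0/0.031) = 6.7319
V₂ = 17.9 × 8.3413/6.7319 = 17.9 × 1.2391 = 22.1795 m/s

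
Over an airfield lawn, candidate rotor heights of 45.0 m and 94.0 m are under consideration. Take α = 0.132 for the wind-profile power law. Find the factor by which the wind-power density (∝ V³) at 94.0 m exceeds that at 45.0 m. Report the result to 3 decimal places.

Speed ratio: V_B/V_A = (z_B/z_A)^α = (94.0/45.0)^0.132 = (2.0889)^0.132 = 1.10212
Power-density ratio: P_B/P_A = (V_B/V_A)³ = (1.10212)³ = 1.33871

1.339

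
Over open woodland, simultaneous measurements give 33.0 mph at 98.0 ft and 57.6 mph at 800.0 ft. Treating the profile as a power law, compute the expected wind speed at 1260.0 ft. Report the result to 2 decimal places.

64.98 mph

First find α: α = ln(V₂/V₁)/ln(z₂/z₁) = ln(57.6/33.0)/ln(800.0/98.0) = 0.55702/2.09964 = 0.2653
Extrapolate from 800.0 ft to 1260.0 ft: V₃ = 57.6 × (1260.0/800.0)^0.2653 = 57.6 × 1.1281 = 64.9769 mph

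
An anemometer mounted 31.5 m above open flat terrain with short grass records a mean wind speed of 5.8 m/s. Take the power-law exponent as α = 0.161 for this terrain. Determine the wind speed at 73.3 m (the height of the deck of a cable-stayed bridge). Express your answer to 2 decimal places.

Power-law profile: V₂ = V₁ · (z₂/z₁)^α
V₂ = 5.8 × (73.3/31.5)^0.161 = 5.8 × (2.3270)^0.161
    = 5.8 × 1.1457 = 6.6448 m/s

6.64 m/s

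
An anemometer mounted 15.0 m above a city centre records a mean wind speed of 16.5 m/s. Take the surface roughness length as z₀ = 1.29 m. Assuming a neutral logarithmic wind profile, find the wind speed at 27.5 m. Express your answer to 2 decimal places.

Log law: V(z) ∝ ln(z/z₀), so V₂/V₁ = ln(z₂/z₀) / ln(z₁/z₀).
ln(27.5/1.29) = 3.0595, ln(15.0/1.29) = 2.4534
V₂ = 16.5 × 3.0595/2.4534 = 16.5 × 1.2471 = 20.5765 m/s

20.58 m/s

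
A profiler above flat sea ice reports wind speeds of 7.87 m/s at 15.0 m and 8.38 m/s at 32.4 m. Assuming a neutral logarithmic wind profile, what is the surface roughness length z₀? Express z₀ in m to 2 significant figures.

Log law: V(z) ∝ ln(z/z₀). With r = V₁/V₂ = 7.87/8.38 = 0.93914,
r · ln(z₂/z₀) = ln(z₁/z₀) ⇒ ln z₀ = (ln z₁ − r·ln z₂)/(1 − r)
ln z₀ = (2.70805 − 0.93914×3.47816) / 0.06086 = -9.1758
z₀ = exp(-9.1758) = 0.0001035 m

z₀ ≈ 0.00010 m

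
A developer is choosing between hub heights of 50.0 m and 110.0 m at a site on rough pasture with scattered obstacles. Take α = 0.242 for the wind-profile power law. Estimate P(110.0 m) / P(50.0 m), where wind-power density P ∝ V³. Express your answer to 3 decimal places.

Speed ratio: V_B/V_A = (z_B/z_A)^α = (110.0/50.0)^0.242 = (2.2000)^0.242 = 1.21023
Power-density ratio: P_B/P_A = (V_B/V_A)³ = (1.21023)³ = 1.77255

1.773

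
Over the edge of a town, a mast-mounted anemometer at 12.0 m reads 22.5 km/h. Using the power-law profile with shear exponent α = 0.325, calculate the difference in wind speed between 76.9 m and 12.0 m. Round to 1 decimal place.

18.7 km/h

Power law: V₂ = V₁ · (z₂/z₁)^α = 22.5 × (6.4083)^0.325 = 41.1505 km/h
ΔV = 41.1505 − 22.5 = 18.6505 km/h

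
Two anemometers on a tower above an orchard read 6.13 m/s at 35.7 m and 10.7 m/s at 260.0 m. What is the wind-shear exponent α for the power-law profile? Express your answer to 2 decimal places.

Power law: V₂/V₁ = (z₂/z₁)^α ⇒ α = ln(V₂/V₁) / ln(z₂/z₁)
α = ln(10.7/6.13) / ln(260.0/35.7) = ln(1.7455) / ln(7.2829)
  = 0.55705 / 1.98553 = 0.28055

α ≈ 0.28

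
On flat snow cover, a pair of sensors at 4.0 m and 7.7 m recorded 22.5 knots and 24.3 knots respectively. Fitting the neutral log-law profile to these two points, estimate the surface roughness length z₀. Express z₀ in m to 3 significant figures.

z₀ ≈ 0.00111 m

Log law: V(z) ∝ ln(z/z₀). With r = V₁/V₂ = 22.5/24.3 = 0.92593,
r · ln(z₂/z₀) = ln(z₁/z₀) ⇒ ln z₀ = (ln z₁ − r·ln z₂)/(1 − r)
ln z₀ = (1.38629 − 0.92593×2.04122) / 0.07407 = -6.8003
z₀ = exp(-6.8003) = 0.001113 m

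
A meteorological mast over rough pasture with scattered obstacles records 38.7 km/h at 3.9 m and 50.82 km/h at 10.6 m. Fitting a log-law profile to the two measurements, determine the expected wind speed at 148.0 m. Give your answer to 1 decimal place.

Log law: V ∝ ln(z/z₀). From the pair, with r = V₁/V₂ = 0.76151,
ln z₀ = (ln z₁ − r·ln z₂)/(1 − r) = (1.3610 − 0.76151×2.3609)/0.23849 = -1.8317 → z₀ = 0.1601 m
V₃ = V₁ · ln(z₃/z₀)/ln(z₁/z₀) = 38.7 × 6.8289/3.1927 = 82.7766 km/h

82.8 km/h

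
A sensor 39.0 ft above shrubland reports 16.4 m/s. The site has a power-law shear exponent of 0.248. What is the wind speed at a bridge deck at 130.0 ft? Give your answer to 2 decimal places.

Power-law profile: V₂ = V₁ · (z₂/z₁)^α
V₂ = 16.4 × (130.0/39.0)^0.248 = 16.4 × (3.3333)^0.248
    = 16.4 × 1.3480 = 22.1064 m/s

22.11 m/s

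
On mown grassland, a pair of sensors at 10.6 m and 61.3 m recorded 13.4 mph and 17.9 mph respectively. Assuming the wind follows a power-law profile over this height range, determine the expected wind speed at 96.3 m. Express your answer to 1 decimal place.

19.3 mph

First find α: α = ln(V₂/V₁)/ln(z₂/z₁) = ln(17.9/13.4)/ln(61.3/10.6) = 0.28955/1.75493 = 0.1650
Extrapolate from 61.3 m to 96.3 m: V₃ = 17.9 × (96.3/61.3)^0.1650 = 17.9 × 1.0774 = 19.2849 mph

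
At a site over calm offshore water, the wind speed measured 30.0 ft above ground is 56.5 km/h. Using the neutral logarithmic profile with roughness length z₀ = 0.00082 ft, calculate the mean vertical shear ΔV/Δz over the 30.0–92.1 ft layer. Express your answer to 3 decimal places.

0.097 km/h/ft

Log law: V₂ = V₁ · ln(z₂/z₀)/ln(z₁/z₀) = 56.5 × 11.6291/10.5074 = 62.5314 km/h
ΔV/Δz = (62.5314 − 56.5)/(92.1 − 30.0) = 6.0314/62.1000 = 0.09712 km/h/ft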